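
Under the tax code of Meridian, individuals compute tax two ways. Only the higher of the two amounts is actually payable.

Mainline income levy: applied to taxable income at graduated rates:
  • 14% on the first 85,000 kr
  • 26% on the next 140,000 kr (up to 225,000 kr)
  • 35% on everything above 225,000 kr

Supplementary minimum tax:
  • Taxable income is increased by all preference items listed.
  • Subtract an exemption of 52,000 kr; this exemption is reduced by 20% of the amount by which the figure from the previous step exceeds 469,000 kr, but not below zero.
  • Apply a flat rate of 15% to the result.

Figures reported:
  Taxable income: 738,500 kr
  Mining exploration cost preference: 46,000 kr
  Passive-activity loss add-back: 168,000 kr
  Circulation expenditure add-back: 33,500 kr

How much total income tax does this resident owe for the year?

228,025 kr

Supplementary minimum tax:
  Adjusted income: 738,500 kr + 46,000 kr + 168,000 kr + 33,500 kr = 986,000 kr
  Exemption: 20% × (986,000 kr − 469,000 kr) = 103,400 kr ≥ 52,000 kr, so the exemption is fully phased out
  Base: 986,000 kr − 0 kr = 986,000 kr
  986,000 kr × 15% = 147,900 kr

Mainline income levy:
  85,000 kr × 14% = 11,900 kr
  140,000 kr × 26% = 36,400 kr
  513,500 kr × 35% = 179,725 kr
  → 228,025 kr

228,025 kr > 147,900 kr, so the mainline income levy governs.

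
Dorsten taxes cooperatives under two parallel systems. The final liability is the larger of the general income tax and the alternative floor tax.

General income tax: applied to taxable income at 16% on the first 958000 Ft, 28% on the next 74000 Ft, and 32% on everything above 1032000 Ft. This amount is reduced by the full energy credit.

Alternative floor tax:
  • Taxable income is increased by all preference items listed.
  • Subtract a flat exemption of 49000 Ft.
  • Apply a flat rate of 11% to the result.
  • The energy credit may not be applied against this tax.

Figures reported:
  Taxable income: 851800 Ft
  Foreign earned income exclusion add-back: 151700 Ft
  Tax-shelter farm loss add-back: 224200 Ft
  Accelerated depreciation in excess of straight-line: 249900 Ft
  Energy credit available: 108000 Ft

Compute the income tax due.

157146 Ft

Alternative floor tax:
  Adjusted income: 851800 Ft + 151700 Ft + 224200 Ft + 249900 Ft = 1477600 Ft
  Less exemption 49000 Ft → base 1428600 Ft
  1428600 Ft × 11% = 157146 Ft

General income tax:
  851800 Ft × 16% = 136288 Ft
  Less energy credit 108000 Ft → 28288 Ft

157146 Ft > 28288 Ft, so the alternative floor tax is the binding amount.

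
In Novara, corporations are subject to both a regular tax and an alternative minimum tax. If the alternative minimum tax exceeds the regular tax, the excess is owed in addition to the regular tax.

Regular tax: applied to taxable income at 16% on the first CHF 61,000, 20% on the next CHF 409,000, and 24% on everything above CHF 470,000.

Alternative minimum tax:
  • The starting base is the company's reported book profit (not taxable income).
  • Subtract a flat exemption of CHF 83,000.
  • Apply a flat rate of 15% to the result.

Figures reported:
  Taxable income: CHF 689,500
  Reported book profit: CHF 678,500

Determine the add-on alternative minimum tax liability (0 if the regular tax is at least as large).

CHF 0

Alternative minimum tax:
  Base (reported book profit): CHF 678,500
  Less exemption CHF 83,000 → base CHF 595,500
  CHF 595,500 × 15% = CHF 89,325

Regular tax:
  CHF 61,000 × 16% = CHF 9,760
  CHF 409,000 × 20% = CHF 81,800
  CHF 219,500 × 24% = CHF 52,680
  → CHF 144,240

CHF 89,325 ≤ CHF 144,240, so no add-on is due.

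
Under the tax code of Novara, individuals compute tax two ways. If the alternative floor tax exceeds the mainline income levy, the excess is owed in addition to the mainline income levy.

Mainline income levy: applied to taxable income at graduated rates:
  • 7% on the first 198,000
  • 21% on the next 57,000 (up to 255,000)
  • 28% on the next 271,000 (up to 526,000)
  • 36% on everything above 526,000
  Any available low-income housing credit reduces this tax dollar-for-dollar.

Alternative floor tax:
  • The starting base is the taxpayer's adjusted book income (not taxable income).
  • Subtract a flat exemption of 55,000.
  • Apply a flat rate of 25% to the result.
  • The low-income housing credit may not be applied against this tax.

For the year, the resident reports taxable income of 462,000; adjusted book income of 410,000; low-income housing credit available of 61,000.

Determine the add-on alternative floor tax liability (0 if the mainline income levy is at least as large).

Alternative floor tax:
  Base (adjusted book income): 410,000
  Less exemption 55,000 → base 355,000
  355,000 × 25% = 88,750

Mainline income levy:
  198,000 × 7% = 13,860
  57,000 × 21% = 11,970
  207,000 × 28% = 57,960
  → 83,790
  Less low-income housing credit 61,000 → 22,790

Excess of alternative floor tax over mainline income levy: 88,750 − 22,790 = 65,960.

65,960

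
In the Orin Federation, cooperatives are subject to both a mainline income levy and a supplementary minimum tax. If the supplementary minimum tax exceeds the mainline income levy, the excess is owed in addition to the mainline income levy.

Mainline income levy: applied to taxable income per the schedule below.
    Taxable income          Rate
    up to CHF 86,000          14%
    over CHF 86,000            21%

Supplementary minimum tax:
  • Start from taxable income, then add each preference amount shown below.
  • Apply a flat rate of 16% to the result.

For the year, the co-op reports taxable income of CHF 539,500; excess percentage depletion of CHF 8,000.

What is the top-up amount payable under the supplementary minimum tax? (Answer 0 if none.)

CHF 0

Mainline income levy:
  CHF 86,000 × 14% = CHF 12,040
  CHF 453,500 × 21% = CHF 95,235
  → CHF 107,275

Supplementary minimum tax:
  Adjusted income: CHF 539,500 + CHF 8,000 = CHF 547,500
  CHF 547,500 × 16% = CHF 87,600

CHF 87,600 ≤ CHF 107,275, so no add-on is due.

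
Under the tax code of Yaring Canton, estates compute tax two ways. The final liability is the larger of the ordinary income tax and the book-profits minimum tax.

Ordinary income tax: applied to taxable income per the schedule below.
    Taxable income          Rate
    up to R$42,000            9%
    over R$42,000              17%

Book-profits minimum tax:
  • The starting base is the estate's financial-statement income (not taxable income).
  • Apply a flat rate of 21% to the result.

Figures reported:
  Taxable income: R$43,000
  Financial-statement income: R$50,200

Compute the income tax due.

R$10,542

Book-profits minimum tax:
  Base (financial-statement income): R$50,200
  R$50,200 × 21% = R$10,542

Ordinary income tax:
  R$42,000 × 9% = R$3,780
  R$1,000 × 17% = R$170
  → R$3,950

R$10,542 > R$3,950, so the book-profits minimum tax is the binding amount.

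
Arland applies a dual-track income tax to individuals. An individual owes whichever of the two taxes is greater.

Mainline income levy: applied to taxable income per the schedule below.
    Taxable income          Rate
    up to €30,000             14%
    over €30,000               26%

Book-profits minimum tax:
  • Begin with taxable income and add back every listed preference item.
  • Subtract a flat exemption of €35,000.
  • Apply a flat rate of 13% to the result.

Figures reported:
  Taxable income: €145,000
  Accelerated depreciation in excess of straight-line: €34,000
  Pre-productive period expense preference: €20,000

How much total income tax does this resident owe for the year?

Mainline income levy:
  €30,000 × 14% = €4,200
  €115,000 × 26% = €29,900
  → €34,100

Book-profits minimum tax:
  Adjusted income: €145,000 + €34,000 + €20,000 = €199,000
  Less exemption €35,000 → base €164,000
  €164,000 × 13% = €21,320

€34,100 > €21,320, so the mainline income levy governs.

€34,100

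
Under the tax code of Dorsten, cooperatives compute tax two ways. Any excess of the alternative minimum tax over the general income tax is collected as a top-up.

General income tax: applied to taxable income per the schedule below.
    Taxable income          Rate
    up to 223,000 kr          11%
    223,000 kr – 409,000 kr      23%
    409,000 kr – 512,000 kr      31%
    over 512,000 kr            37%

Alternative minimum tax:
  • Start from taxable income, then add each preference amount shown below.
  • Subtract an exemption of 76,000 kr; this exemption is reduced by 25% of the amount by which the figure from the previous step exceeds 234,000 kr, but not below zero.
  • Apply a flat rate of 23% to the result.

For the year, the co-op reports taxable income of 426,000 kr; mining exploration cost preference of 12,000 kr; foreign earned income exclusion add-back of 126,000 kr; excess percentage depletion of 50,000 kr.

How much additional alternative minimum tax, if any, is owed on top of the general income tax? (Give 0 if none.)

68,640 kr

Alternative minimum tax:
  Adjusted income: 426,000 kr + 12,000 kr + 126,000 kr + 50,000 kr = 614,000 kr
  Exemption: 25% × (614,000 kr − 234,000 kr) = 95,000 kr ≥ 76,000 kr, so the exemption is fully phased out
  Base: 614,000 kr − 0 kr = 614,000 kr
  614,000 kr × 23% = 141,220 kr

General income tax:
  223,000 kr × 11% = 24,530 kr
  186,000 kr × 23% = 42,780 kr
  17,000 kr × 31% = 5,270 kr
  → 72,580 kr

Excess of alternative minimum tax over general income tax: 141,220 kr − 72,580 kr = 68,640 kr.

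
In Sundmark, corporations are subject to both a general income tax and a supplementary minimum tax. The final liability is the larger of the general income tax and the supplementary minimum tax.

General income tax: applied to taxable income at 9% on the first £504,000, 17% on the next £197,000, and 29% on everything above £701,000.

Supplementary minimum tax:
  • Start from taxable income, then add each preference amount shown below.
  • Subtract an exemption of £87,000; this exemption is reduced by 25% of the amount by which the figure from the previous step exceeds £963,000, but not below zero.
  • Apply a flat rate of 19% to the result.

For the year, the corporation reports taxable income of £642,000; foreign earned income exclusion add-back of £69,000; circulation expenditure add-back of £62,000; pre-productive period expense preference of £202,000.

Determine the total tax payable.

General income tax:
  £504,000 × 9% = £45,360
  £138,000 × 17% = £23,460
  → £68,820

Supplementary minimum tax:
  Adjusted income: £642,000 + £69,000 + £62,000 + £202,000 = £975,000
  Exemption: £87,000 − 25% × (£975,000 − £963,000) = £87,000 − £3,000 = £84,000
  Base: £975,000 − £84,000 = £891,000
  £891,000 × 19% = £169,290

£169,290 > £68,820, so the supplementary minimum tax is the binding amount.

£169,290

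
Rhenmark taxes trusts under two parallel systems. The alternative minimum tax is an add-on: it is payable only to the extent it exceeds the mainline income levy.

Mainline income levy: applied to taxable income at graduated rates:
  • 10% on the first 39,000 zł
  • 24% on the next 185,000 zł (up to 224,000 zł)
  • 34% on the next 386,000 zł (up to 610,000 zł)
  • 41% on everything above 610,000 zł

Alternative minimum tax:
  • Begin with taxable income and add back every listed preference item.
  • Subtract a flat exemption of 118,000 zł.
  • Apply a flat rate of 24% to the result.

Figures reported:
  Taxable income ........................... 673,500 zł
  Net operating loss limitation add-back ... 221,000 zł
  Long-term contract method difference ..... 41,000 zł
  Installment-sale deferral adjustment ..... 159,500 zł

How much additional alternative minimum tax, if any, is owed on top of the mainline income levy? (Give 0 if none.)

Mainline income levy:
  39,000 zł × 10% = 3,900 zł
  185,000 zł × 24% = 44,400 zł
  386,000 zł × 34% = 131,240 zł
  63,500 zł × 41% = 26,035 zł
  → 205,575 zł

Alternative minimum tax:
  Adjusted income: 673,500 zł + 221,000 zł + 41,000 zł + 159,500 zł = 1,095,000 zł
  Less exemption 118,000 zł → base 977,000 zł
  977,000 zł × 24% = 234,480 zł

Excess of alternative minimum tax over mainline income levy: 234,480 zł − 205,575 zł = 28,905 zł.

28,905 zł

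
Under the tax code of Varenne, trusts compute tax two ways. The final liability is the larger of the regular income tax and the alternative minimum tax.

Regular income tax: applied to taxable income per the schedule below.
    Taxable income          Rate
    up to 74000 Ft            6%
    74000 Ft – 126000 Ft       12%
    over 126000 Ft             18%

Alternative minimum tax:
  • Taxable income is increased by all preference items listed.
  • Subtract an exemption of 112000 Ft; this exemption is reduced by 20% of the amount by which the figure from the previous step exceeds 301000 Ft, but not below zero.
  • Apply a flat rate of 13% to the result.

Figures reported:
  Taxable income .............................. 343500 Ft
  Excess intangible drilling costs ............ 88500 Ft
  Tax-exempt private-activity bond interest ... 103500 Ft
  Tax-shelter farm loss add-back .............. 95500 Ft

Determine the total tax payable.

76050 Ft

Alternative minimum tax:
  Adjusted income: 343500 Ft + 88500 Ft + 103500 Ft + 95500 Ft = 631000 Ft
  Exemption: 112000 Ft − 20% × (631000 Ft − 301000 Ft) = 112000 Ft − 66000 Ft = 46000 Ft
  Base: 631000 Ft − 46000 Ft = 585000 Ft
  585000 Ft × 13% = 76050 Ft

Regular income tax:
  74000 Ft × 6% = 4440 Ft
  52000 Ft × 12% = 6240 Ft
  217500 Ft × 18% = 39150 Ft
  → 49830 Ft

76050 Ft > 49830 Ft, so the alternative minimum tax is the binding amount.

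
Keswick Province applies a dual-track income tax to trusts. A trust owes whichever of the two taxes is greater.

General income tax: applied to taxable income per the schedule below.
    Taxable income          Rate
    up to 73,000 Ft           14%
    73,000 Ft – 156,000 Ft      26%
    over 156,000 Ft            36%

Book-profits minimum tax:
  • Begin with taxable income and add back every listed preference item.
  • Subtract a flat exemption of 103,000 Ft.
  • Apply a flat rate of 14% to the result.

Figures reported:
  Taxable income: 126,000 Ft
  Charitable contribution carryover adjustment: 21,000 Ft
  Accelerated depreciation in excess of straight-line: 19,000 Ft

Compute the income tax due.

24,000 Ft

Book-profits minimum tax:
  Adjusted income: 126,000 Ft + 21,000 Ft + 19,000 Ft = 166,000 Ft
  Less exemption 103,000 Ft → base 63,000 Ft
  63,000 Ft × 14% = 8,820 Ft

General income tax:
  73,000 Ft × 14% = 10,220 Ft
  53,000 Ft × 26% = 13,780 Ft
  → 24,000 Ft

24,000 Ft > 8,820 Ft, so the general income tax governs.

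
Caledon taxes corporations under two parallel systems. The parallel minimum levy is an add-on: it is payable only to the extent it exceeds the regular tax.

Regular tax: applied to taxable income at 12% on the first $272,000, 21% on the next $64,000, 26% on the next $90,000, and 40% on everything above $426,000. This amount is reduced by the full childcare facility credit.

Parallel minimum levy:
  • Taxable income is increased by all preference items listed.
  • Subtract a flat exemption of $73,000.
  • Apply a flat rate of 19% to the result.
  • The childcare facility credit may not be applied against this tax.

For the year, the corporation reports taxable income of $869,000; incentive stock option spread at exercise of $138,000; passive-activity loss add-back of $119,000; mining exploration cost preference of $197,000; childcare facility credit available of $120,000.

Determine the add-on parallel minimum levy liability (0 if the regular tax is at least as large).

$110,820

Parallel minimum levy:
  Adjusted income: $869,000 + $138,000 + $119,000 + $197,000 = $1,323,000
  Less exemption $73,000 → base $1,250,000
  $1,250,000 × 19% = $237,500

Regular tax:
  $272,000 × 12% = $32,640
  $64,000 × 21% = $13,440
  $90,000 × 26% = $23,400
  $443,000 × 40% = $177,200
  → $246,680
  Less childcare facility credit $120,000 → $126,680

Excess of parallel minimum levy over regular tax: $237,500 − $126,680 = $110,820.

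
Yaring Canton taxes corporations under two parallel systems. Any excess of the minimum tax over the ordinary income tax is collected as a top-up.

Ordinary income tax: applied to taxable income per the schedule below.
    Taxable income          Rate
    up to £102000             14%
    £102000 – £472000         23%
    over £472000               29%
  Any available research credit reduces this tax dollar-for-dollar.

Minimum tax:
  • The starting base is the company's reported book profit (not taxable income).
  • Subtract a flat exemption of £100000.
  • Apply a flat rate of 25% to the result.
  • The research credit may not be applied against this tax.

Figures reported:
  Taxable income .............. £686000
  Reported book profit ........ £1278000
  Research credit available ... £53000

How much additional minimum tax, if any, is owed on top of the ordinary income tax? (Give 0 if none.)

£186060

Ordinary income tax:
  £102000 × 14% = £14280
  £370000 × 23% = £85100
  £214000 × 29% = £62060
  → £161440
  Less research credit £53000 → £108440

Minimum tax:
  Base (reported book profit): £1278000
  Less exemption £100000 → base £1178000
  £1178000 × 25% = £294500

Excess of minimum tax over ordinary income tax: £294500 − £108440 = £186060.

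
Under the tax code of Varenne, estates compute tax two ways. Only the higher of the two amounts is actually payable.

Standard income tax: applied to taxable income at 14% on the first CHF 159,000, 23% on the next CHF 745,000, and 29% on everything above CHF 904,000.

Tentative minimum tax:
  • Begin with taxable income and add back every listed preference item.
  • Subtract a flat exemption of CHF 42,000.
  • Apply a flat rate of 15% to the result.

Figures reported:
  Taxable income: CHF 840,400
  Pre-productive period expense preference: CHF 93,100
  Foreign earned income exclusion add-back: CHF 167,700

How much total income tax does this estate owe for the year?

Standard income tax:
  CHF 159,000 × 14% = CHF 22,260
  CHF 681,400 × 23% = CHF 156,722
  → CHF 178,982

Tentative minimum tax:
  Adjusted income: CHF 840,400 + CHF 93,100 + CHF 167,700 = CHF 1,101,200
  Less exemption CHF 42,000 → base CHF 1,059,200
  CHF 1,059,200 × 15% = CHF 158,880

CHF 178,982 > CHF 158,880, so the standard income tax governs.

CHF 178,982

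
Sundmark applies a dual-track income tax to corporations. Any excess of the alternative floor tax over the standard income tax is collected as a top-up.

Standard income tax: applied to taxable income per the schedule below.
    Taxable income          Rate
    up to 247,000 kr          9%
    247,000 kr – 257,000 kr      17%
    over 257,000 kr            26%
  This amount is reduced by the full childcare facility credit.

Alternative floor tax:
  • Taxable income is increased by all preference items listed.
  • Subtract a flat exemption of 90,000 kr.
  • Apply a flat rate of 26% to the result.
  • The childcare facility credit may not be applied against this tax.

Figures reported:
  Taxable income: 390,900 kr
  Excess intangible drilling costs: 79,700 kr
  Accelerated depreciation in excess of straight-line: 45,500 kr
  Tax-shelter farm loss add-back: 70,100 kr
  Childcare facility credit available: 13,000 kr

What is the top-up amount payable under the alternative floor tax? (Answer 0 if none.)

Alternative floor tax:
  Adjusted income: 390,900 kr + 79,700 kr + 45,500 kr + 70,100 kr = 586,200 kr
  Less exemption 90,000 kr → base 496,200 kr
  496,200 kr × 26% = 129,012 kr

Standard income tax:
  247,000 kr × 9% = 22,230 kr
  10,000 kr × 17% = 1,700 kr
  133,900 kr × 26% = 34,814 kr
  → 58,744 kr
  Less childcare facility credit 13,000 kr → 45,744 kr

Excess of alternative floor tax over standard income tax: 129,012 kr − 45,744 kr = 83,268 kr.

83,268 kr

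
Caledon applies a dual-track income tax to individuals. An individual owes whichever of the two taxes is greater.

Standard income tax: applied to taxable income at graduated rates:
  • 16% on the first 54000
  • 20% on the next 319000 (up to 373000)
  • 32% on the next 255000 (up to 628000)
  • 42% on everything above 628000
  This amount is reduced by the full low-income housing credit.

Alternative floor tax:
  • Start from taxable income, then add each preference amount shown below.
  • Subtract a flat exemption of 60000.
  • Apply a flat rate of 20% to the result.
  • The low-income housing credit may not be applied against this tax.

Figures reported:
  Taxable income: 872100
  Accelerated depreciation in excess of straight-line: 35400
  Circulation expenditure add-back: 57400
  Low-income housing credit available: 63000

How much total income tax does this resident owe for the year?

193562

Alternative floor tax:
  Adjusted income: 872100 + 35400 + 57400 = 964900
  Less exemption 60000 → base 904900
  904900 × 20% = 180980

Standard income tax:
  54000 × 16% = 8640
  319000 × 20% = 63800
  255000 × 32% = 81600
  244100 × 42% = 102522
  → 256562
  Less low-income housing credit 63000 → 193562

193562 > 180980, so the standard income tax governs.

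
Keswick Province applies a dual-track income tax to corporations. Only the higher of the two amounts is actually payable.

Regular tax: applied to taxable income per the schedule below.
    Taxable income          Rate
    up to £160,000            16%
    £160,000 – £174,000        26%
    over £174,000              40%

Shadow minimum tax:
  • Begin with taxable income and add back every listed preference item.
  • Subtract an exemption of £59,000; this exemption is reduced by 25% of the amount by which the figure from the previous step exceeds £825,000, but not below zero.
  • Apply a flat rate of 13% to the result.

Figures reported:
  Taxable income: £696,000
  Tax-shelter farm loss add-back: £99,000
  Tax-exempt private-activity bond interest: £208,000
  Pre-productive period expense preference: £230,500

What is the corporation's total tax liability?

Regular tax:
  £160,000 × 16% = £25,600
  £14,000 × 26% = £3,640
  £522,000 × 40% = £208,800
  → £238,040

Shadow minimum tax:
  Adjusted income: £696,000 + £99,000 + £208,000 + £230,500 = £1,233,500
  Exemption: 25% × (£1,233,500 − £825,000) = £102,125 ≥ £59,000, so the exemption is fully phased out
  Base: £1,233,500 − £0 = £1,233,500
  £1,233,500 × 13% = £160,355

£238,040 > £160,355, so the regular tax governs.

£238,040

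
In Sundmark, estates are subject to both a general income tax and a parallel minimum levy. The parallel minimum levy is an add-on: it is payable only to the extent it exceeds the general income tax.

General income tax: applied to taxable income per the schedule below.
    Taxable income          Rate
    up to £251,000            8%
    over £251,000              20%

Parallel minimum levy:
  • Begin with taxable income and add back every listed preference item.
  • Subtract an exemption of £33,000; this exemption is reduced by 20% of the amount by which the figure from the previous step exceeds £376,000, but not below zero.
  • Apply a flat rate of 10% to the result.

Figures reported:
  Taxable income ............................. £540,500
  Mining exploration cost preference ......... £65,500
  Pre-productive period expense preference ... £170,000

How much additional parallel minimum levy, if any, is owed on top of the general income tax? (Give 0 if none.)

Parallel minimum levy:
  Adjusted income: £540,500 + £65,500 + £170,000 = £776,000
  Exemption: 20% × (£776,000 − £376,000) = £80,000 ≥ £33,000, so the exemption is fully phased out
  Base: £776,000 − £0 = £776,000
  £776,000 × 10% = £77,600

General income tax:
  £251,000 × 8% = £20,080
  £289,500 × 20% = £57,900
  → £77,980

£77,600 ≤ £77,980, so no add-on is due.

£0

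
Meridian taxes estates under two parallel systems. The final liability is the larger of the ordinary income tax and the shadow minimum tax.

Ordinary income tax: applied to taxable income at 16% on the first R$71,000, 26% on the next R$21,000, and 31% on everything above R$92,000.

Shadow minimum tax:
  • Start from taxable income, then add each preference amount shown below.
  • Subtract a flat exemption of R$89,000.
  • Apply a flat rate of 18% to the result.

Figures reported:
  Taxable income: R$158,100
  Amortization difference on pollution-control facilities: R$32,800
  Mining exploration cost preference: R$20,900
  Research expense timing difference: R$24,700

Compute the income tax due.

Shadow minimum tax:
  Adjusted income: R$158,100 + R$32,800 + R$20,900 + R$24,700 = R$236,500
  Less exemption R$89,000 → base R$147,500
  R$147,500 × 18% = R$26,550

Ordinary income tax:
  R$71,000 × 16% = R$11,360
  R$21,000 × 26% = R$5,460
  R$66,100 × 31% = R$20,491
  → R$37,311

R$37,311 > R$26,550, so the ordinary income tax governs.

R$37,311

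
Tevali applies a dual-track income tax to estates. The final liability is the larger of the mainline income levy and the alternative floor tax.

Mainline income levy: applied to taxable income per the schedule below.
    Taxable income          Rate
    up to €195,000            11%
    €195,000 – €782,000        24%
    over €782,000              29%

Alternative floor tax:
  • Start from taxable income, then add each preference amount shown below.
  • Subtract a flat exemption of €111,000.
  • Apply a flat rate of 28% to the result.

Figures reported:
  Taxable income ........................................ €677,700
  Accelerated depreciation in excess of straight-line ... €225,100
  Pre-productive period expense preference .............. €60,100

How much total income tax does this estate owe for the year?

€238,532

Alternative floor tax:
  Adjusted income: €677,700 + €225,100 + €60,100 = €962,900
  Less exemption €111,000 → base €851,900
  €851,900 × 28% = €238,532

Mainline income levy:
  €195,000 × 11% = €21,450
  €482,700 × 24% = €115,848
  → €137,298

€238,532 > €137,298, so the alternative floor tax is the binding amount.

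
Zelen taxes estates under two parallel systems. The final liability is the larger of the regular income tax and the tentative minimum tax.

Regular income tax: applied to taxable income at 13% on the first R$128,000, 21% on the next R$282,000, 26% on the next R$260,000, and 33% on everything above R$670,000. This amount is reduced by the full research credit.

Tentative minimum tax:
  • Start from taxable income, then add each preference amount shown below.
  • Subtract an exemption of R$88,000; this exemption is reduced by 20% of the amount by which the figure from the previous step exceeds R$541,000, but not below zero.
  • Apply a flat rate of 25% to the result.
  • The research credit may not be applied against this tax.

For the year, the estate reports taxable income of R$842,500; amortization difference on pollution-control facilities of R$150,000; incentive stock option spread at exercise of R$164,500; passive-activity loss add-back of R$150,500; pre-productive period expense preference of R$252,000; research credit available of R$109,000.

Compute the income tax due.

Regular income tax:
  R$128,000 × 13% = R$16,640
  R$282,000 × 21% = R$59,220
  R$260,000 × 26% = R$67,600
  R$172,500 × 33% = R$56,925
  → R$200,385
  Less research credit R$109,000 → R$91,385

Tentative minimum tax:
  Adjusted income: R$842,500 + R$150,000 + R$164,500 + R$150,500 + R$252,000 = R$1,559,500
  Exemption: 20% × (R$1,559,500 − R$541,000) = R$203,700 ≥ R$88,000, so the exemption is fully phased out
  Base: R$1,559,500 − R$0 = R$1,559,500
  R$1,559,500 × 25% = R$389,875

R$389,875 > R$91,385, so the tentative minimum tax is the binding amount.

R$389,875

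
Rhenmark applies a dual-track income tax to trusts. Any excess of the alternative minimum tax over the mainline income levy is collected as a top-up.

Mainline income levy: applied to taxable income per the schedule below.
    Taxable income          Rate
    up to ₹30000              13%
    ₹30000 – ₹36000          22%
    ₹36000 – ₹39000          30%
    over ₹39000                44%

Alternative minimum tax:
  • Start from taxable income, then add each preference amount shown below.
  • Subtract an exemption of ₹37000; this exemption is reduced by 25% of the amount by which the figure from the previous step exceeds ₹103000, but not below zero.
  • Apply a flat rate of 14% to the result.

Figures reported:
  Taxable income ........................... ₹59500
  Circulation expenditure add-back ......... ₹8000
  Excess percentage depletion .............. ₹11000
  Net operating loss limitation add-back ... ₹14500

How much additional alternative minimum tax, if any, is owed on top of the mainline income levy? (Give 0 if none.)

₹0

Mainline income levy:
  ₹30000 × 13% = ₹3900
  ₹6000 × 22% = ₹1320
  ₹3000 × 30% = ₹900
  ₹20500 × 44% = ₹9020
  → ₹15140

Alternative minimum tax:
  Adjusted income: ₹59500 + ₹8000 + ₹11000 + ₹14500 = ₹93000
  Exemption: ₹93000 ≤ ₹103000, so full ₹37000 applies
  Base: ₹93000 − ₹37000 = ₹56000
  ₹56000 × 14% = ₹7840

₹7840 ≤ ₹15140, so no add-on is due.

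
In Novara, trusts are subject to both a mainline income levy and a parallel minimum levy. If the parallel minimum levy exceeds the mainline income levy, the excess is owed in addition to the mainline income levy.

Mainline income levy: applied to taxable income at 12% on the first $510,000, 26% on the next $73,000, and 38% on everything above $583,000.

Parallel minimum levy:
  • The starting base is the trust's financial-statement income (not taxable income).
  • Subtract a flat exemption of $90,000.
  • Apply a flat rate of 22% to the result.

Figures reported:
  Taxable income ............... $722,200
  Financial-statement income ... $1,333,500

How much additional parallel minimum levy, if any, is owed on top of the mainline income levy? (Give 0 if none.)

Parallel minimum levy:
  Base (financial-statement income): $1,333,500
  Less exemption $90,000 → base $1,243,500
  $1,243,500 × 22% = $273,570

Mainline income levy:
  $510,000 × 12% = $61,200
  $73,000 × 26% = $18,980
  $139,200 × 38% = $52,896
  → $133,076

Excess of parallel minimum levy over mainline income levy: $273,570 − $133,076 = $140,494.

$140,494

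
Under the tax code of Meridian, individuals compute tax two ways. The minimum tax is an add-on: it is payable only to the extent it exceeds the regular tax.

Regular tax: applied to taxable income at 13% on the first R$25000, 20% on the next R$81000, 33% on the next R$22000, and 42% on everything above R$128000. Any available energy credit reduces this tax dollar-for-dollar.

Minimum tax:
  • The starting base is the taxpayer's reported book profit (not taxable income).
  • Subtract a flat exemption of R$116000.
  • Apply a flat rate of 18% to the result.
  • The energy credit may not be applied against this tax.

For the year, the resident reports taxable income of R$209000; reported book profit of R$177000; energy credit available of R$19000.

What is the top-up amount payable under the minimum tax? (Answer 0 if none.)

Minimum tax:
  Base (reported book profit): R$177000
  Less exemption R$116000 → base R$61000
  R$61000 × 18% = R$10980

Regular tax:
  R$25000 × 13% = R$3250
  R$81000 × 20% = R$16200
  R$22000 × 33% = R$7260
  R$81000 × 42% = R$34020
  → R$60730
  Less energy credit R$19000 → R$41730

R$10980 ≤ R$41730, so no add-on is due.

R$0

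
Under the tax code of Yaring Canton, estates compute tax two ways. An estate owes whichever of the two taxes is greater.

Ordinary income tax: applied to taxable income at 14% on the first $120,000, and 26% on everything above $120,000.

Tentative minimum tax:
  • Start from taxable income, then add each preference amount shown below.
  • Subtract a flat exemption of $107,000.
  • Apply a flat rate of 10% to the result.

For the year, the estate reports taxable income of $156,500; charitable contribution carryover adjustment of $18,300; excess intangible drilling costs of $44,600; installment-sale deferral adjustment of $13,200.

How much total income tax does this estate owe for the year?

Tentative minimum tax:
  Adjusted income: $156,500 + $18,300 + $44,600 + $13,200 = $232,600
  Less exemption $107,000 → base $125,600
  $125,600 × 10% = $12,560

Ordinary income tax:
  $120,000 × 14% = $16,800
  $36,500 × 26% = $9,490
  → $26,290

$26,290 > $12,560, so the ordinary income tax governs.

$26,290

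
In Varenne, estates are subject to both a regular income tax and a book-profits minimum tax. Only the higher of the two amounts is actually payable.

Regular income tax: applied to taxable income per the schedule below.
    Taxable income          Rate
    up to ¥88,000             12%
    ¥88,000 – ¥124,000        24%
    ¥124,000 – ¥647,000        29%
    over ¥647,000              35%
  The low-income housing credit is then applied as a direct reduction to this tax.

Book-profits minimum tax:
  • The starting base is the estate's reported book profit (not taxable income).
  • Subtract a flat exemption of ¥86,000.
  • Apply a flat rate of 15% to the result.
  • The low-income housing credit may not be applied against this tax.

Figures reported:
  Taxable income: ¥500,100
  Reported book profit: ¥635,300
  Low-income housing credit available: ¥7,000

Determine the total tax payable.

Book-profits minimum tax:
  Base (reported book profit): ¥635,300
  Less exemption ¥86,000 → base ¥549,300
  ¥549,300 × 15% = ¥82,395

Regular income tax:
  ¥88,000 × 12% = ¥10,560
  ¥36,000 × 24% = ¥8,640
  ¥376,100 × 29% = ¥109,069
  → ¥128,269
  Less low-income housing credit ¥7,000 → ¥121,269

¥121,269 > ¥82,395, so the regular income tax governs.

¥121,269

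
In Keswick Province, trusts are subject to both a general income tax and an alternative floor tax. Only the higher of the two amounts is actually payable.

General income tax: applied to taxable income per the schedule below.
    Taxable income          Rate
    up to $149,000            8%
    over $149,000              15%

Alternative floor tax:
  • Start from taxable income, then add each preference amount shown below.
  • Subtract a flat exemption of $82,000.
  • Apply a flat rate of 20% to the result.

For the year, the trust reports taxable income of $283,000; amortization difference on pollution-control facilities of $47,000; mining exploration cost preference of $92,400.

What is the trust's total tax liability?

General income tax:
  $149,000 × 8% = $11,920
  $134,000 × 15% = $20,100
  → $32,020

Alternative floor tax:
  Adjusted income: $283,000 + $47,000 + $92,400 = $422,400
  Less exemption $82,000 → base $340,400
  $340,400 × 20% = $68,080

$68,080 > $32,020, so the alternative floor tax is the binding amount.

$68,080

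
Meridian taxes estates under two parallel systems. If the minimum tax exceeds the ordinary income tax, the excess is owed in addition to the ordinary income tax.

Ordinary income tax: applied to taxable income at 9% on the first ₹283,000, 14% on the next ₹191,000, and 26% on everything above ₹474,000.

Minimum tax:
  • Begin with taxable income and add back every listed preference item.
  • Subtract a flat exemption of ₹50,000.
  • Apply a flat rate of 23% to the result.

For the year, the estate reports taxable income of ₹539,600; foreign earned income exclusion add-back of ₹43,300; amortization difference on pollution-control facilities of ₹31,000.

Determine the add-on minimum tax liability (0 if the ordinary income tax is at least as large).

₹60,431

Minimum tax:
  Adjusted income: ₹539,600 + ₹43,300 + ₹31,000 = ₹613,900
  Less exemption ₹50,000 → base ₹563,900
  ₹563,900 × 23% = ₹129,697

Ordinary income tax:
  ₹283,000 × 9% = ₹25,470
  ₹191,000 × 14% = ₹26,740
  ₹65,600 × 26% = ₹17,056
  → ₹69,266

Excess of minimum tax over ordinary income tax: ₹129,697 − ₹69,266 = ₹60,431.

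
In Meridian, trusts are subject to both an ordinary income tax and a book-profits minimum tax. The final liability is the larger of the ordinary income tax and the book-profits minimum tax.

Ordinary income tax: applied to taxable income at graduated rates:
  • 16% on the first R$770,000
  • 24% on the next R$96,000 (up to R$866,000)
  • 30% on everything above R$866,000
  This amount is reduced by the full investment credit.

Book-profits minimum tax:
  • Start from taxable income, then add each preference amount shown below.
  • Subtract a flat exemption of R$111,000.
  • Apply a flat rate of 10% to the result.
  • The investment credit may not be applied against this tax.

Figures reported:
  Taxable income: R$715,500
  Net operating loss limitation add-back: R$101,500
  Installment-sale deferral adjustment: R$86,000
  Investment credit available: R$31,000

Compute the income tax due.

Ordinary income tax:
  R$715,500 × 16% = R$114,480
  Less investment credit R$31,000 → R$83,480

Book-profits minimum tax:
  Adjusted income: R$715,500 + R$101,500 + R$86,000 = R$903,000
  Less exemption R$111,000 → base R$792,000
  R$792,000 × 10% = R$79,200

R$83,480 > R$79,200, so the ordinary income tax governs.

R$83,480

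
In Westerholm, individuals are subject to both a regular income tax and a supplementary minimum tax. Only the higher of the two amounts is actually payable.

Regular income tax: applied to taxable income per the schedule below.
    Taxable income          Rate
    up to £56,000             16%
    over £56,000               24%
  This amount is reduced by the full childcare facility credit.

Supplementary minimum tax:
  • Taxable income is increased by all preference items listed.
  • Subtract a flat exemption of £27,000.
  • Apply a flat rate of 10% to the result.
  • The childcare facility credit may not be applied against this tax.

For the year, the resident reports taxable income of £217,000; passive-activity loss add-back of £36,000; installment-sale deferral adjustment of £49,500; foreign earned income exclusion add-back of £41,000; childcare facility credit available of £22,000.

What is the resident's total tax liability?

Supplementary minimum tax:
  Adjusted income: £217,000 + £36,000 + £49,500 + £41,000 = £343,500
  Less exemption £27,000 → base £316,500
  £316,500 × 10% = £31,650

Regular income tax:
  £56,000 × 16% = £8,960
  £161,000 × 24% = £38,640
  → £47,600
  Less childcare facility credit £22,000 → £25,600

£31,650 > £25,600, so the supplementary minimum tax is the binding amount.

£31,650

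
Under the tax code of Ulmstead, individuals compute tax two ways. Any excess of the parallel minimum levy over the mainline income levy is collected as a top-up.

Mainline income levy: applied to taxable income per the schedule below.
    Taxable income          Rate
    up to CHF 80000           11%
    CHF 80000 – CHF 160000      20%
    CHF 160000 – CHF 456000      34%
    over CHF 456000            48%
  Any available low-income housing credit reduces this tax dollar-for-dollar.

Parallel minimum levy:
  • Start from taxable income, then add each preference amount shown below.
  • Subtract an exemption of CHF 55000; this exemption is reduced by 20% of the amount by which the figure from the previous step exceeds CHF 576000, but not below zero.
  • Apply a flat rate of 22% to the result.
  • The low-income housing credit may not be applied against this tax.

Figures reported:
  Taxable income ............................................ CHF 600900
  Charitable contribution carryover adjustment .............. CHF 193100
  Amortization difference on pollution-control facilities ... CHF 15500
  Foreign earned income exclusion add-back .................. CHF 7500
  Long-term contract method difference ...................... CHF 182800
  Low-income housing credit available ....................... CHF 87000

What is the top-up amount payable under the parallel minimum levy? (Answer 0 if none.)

CHF 111964

Parallel minimum levy:
  Adjusted income: CHF 600900 + CHF 193100 + CHF 15500 + CHF 7500 + CHF 182800 = CHF 999800
  Exemption: 20% × (CHF 999800 − CHF 576000) = CHF 84760 ≥ CHF 55000, so the exemption is fully phased out
  Base: CHF 999800 − CHF 0 = CHF 999800
  CHF 999800 × 22% = CHF 219956

Mainline income levy:
  CHF 80000 × 11% = CHF 8800
  CHF 80000 × 20% = CHF 16000
  CHF 296000 × 34% = CHF 100640
  CHF 144900 × 48% = CHF 69552
  → CHF 194992
  Less low-income housing credit CHF 87000 → CHF 107992

Excess of parallel minimum levy over mainline income levy: CHF 219956 − CHF 107992 = CHF 111964.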